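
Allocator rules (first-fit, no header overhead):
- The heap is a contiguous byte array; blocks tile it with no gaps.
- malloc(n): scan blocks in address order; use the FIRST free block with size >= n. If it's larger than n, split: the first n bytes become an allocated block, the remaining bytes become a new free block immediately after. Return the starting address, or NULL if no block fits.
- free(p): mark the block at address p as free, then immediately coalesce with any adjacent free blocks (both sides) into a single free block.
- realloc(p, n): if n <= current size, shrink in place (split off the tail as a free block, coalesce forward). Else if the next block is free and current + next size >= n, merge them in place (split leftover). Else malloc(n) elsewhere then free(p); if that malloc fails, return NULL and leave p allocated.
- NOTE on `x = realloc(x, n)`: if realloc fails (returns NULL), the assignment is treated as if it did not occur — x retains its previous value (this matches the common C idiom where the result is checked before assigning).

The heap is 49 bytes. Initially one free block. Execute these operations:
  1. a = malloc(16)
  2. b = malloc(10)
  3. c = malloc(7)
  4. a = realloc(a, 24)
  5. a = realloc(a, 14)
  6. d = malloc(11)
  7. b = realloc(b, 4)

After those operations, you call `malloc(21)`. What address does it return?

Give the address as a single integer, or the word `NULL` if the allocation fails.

Answer: NULL

Derivation:
Op 1: a = malloc(16) -> a = 0; heap: [0-15 ALLOC][16-48 FREE]
Op 2: b = malloc(10) -> b = 16; heap: [0-15 ALLOC][16-25 ALLOC][26-48 FREE]
Op 3: c = malloc(7) -> c = 26; heap: [0-15 ALLOC][16-25 ALLOC][26-32 ALLOC][33-48 FREE]
Op 4: a = realloc(a, 24) -> NULL (a unchanged); heap: [0-15 ALLOC][16-25 ALLOC][26-32 ALLOC][33-48 FREE]
Op 5: a = realloc(a, 14) -> a = 0; heap: [0-13 ALLOC][14-15 FREE][16-25 ALLOC][26-32 ALLOC][33-48 FREE]
Op 6: d = malloc(11) -> d = 33; heap: [0-13 ALLOC][14-15 FREE][16-25 ALLOC][26-32 ALLOC][33-43 ALLOC][44-48 FREE]
Op 7: b = realloc(b, 4) -> b = 16; heap: [0-13 ALLOC][14-15 FREE][16-19 ALLOC][20-25 FREE][26-32 ALLOC][33-43 ALLOC][44-48 FREE]
malloc(21): first-fit scan over [0-13 ALLOC][14-15 FREE][16-19 ALLOC][20-25 FREE][26-32 ALLOC][33-43 ALLOC][44-48 FREE] -> NULL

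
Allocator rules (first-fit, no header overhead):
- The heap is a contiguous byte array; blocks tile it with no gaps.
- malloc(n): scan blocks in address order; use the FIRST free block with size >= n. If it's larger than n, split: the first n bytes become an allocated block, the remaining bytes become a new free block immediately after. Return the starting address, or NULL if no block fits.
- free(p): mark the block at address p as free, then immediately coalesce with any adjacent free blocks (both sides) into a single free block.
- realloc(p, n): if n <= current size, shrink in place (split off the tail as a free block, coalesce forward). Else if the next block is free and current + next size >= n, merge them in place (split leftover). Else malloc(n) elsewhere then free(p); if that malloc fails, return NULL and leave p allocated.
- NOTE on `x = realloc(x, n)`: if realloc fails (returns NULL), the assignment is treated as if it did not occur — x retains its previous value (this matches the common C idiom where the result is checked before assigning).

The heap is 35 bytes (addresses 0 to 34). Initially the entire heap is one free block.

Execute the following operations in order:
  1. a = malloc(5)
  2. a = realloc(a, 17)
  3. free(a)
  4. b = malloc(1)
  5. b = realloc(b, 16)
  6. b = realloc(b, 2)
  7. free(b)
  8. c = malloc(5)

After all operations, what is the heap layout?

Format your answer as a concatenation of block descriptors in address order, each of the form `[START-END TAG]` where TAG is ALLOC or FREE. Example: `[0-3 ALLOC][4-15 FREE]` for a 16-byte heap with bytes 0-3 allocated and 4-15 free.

Op 1: a = malloc(5) -> a = 0; heap: [0-4 ALLOC][5-34 FREE]
Op 2: a = realloc(a, 17) -> a = 0; heap: [0-16 ALLOC][17-34 FREE]
Op 3: free(a) -> (freed a); heap: [0-34 FREE]
Op 4: b = malloc(1) -> b = 0; heap: [0-0 ALLOC][1-34 FREE]
Op 5: b = realloc(b, 16) -> b = 0; heap: [0-15 ALLOC][16-34 FREE]
Op 6: b = realloc(b, 2) -> b = 0; heap: [0-1 ALLOC][2-34 FREE]
Op 7: free(b) -> (freed b); heap: [0-34 FREE]
Op 8: c = malloc(5) -> c = 0; heap: [0-4 ALLOC][5-34 FREE]

Answer: [0-4 ALLOC][5-34 FREE]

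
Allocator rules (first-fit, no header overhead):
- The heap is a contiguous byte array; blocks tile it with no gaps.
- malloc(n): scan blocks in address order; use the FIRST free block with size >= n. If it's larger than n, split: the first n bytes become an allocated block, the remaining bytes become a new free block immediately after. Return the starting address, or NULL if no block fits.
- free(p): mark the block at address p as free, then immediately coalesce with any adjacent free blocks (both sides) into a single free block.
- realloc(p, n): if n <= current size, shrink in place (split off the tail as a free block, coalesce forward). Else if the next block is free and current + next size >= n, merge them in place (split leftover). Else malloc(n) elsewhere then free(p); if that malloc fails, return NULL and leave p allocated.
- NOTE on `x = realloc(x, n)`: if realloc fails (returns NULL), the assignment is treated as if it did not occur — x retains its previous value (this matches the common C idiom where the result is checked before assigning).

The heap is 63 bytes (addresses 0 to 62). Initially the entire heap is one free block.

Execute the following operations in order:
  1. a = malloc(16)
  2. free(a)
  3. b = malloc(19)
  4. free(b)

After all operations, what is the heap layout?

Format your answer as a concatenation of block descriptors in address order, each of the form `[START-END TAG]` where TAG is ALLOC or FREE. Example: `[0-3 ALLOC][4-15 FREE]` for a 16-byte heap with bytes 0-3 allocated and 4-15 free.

Answer: [0-62 FREE]

Derivation:
Op 1: a = malloc(16) -> a = 0; heap: [0-15 ALLOC][16-62 FREE]
Op 2: free(a) -> (freed a); heap: [0-62 FREE]
Op 3: b = malloc(19) -> b = 0; heap: [0-18 ALLOC][19-62 FREE]
Op 4: free(b) -> (freed b); heap: [0-62 FREE]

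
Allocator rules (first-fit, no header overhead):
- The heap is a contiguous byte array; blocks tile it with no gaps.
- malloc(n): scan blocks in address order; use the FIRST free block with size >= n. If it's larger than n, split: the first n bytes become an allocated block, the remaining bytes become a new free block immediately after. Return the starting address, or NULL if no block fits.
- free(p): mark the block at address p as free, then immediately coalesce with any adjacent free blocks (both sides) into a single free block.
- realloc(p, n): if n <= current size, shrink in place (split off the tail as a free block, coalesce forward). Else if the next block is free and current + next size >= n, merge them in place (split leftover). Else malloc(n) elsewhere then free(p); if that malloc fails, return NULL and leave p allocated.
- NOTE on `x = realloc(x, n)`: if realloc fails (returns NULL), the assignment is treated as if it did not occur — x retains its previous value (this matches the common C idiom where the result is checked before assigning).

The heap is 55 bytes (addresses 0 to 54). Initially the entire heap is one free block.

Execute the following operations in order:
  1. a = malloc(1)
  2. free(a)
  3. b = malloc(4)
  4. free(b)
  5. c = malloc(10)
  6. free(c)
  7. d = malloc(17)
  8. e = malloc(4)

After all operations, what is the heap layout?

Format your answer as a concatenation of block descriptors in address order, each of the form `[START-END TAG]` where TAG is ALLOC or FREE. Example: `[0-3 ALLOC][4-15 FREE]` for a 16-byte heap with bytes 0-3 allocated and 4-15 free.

Answer: [0-16 ALLOC][17-20 ALLOC][21-54 FREE]

Derivation:
Op 1: a = malloc(1) -> a = 0; heap: [0-0 ALLOC][1-54 FREE]
Op 2: free(a) -> (freed a); heap: [0-54 FREE]
Op 3: b = malloc(4) -> b = 0; heap: [0-3 ALLOC][4-54 FREE]
Op 4: free(b) -> (freed b); heap: [0-54 FREE]
Op 5: c = malloc(10) -> c = 0; heap: [0-9 ALLOC][10-54 FREE]
Op 6: free(c) -> (freed c); heap: [0-54 FREE]
Op 7: d = malloc(17) -> d = 0; heap: [0-16 ALLOC][17-54 FREE]
Op 8: e = malloc(4) -> e = 17; heap: [0-16 ALLOC][17-20 ALLOC][21-54 FREE]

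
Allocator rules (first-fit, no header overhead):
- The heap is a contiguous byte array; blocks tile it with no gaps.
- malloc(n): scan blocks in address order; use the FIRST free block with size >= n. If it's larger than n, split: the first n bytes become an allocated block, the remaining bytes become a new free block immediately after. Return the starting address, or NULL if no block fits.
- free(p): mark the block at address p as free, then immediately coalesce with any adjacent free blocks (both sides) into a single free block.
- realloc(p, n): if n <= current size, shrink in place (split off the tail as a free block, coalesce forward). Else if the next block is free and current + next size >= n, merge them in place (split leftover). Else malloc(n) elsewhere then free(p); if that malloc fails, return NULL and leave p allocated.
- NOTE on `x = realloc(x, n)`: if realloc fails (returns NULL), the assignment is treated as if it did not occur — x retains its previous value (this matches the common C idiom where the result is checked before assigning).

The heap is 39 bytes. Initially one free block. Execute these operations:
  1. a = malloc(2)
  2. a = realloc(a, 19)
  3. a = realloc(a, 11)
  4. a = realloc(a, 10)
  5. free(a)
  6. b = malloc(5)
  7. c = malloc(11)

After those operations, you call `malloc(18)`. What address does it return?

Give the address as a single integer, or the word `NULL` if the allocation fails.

Op 1: a = malloc(2) -> a = 0; heap: [0-1 ALLOC][2-38 FREE]
Op 2: a = realloc(a, 19) -> a = 0; heap: [0-18 ALLOC][19-38 FREE]
Op 3: a = realloc(a, 11) -> a = 0; heap: [0-10 ALLOC][11-38 FREE]
Op 4: a = realloc(a, 10) -> a = 0; heap: [0-9 ALLOC][10-38 FREE]
Op 5: free(a) -> (freed a); heap: [0-38 FREE]
Op 6: b = malloc(5) -> b = 0; heap: [0-4 ALLOC][5-38 FREE]
Op 7: c = malloc(11) -> c = 5; heap: [0-4 ALLOC][5-15 ALLOC][16-38 FREE]
malloc(18): first-fit scan over [0-4 ALLOC][5-15 ALLOC][16-38 FREE] -> 16

Answer: 16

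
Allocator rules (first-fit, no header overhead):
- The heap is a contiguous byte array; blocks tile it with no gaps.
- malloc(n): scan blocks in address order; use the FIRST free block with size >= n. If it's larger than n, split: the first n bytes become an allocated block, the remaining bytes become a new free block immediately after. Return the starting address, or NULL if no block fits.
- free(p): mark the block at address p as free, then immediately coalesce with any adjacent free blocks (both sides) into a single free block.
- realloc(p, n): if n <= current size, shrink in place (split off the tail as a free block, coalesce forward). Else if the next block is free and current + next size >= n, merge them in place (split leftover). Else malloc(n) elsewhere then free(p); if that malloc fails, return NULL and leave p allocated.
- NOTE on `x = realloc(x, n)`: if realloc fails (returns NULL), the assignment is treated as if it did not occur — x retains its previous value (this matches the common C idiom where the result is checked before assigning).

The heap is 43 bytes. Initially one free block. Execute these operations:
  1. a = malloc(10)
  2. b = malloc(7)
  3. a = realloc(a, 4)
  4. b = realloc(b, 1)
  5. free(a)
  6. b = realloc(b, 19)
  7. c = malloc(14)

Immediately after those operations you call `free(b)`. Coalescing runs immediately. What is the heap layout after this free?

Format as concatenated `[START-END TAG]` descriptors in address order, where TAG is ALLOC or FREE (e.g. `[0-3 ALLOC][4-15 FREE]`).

Op 1: a = malloc(10) -> a = 0; heap: [0-9 ALLOC][10-42 FREE]
Op 2: b = malloc(7) -> b = 10; heap: [0-9 ALLOC][10-16 ALLOC][17-42 FREE]
Op 3: a = realloc(a, 4) -> a = 0; heap: [0-3 ALLOC][4-9 FREE][10-16 ALLOC][17-42 FREE]
Op 4: b = realloc(b, 1) -> b = 10; heap: [0-3 ALLOC][4-9 FREE][10-10 ALLOC][11-42 FREE]
Op 5: free(a) -> (freed a); heap: [0-9 FREE][10-10 ALLOC][11-42 FREE]
Op 6: b = realloc(b, 19) -> b = 10; heap: [0-9 FREE][10-28 ALLOC][29-42 FREE]
Op 7: c = malloc(14) -> c = 29; heap: [0-9 FREE][10-28 ALLOC][29-42 ALLOC]
free(b): b = 10 -> block [10-28 ALLOC]; mark free, coalesce with adjacent free neighbors -> [0-28 FREE][29-42 ALLOC]

Answer: [0-28 FREE][29-42 ALLOC]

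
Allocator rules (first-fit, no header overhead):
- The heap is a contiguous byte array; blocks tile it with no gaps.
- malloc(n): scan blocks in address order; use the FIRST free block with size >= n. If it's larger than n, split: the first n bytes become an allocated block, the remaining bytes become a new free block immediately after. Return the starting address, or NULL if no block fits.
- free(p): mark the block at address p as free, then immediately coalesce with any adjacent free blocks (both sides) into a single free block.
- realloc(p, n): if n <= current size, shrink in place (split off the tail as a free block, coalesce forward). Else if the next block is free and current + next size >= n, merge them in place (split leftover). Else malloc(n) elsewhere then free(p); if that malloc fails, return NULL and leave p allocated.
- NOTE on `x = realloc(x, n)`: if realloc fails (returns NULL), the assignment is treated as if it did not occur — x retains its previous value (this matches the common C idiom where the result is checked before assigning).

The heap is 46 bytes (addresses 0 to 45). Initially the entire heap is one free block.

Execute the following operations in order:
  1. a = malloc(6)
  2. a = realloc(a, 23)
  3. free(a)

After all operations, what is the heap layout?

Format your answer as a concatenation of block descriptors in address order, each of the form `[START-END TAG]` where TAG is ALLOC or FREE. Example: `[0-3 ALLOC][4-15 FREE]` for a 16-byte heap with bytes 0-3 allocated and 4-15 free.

Answer: [0-45 FREE]

Derivation:
Op 1: a = malloc(6) -> a = 0; heap: [0-5 ALLOC][6-45 FREE]
Op 2: a = realloc(a, 23) -> a = 0; heap: [0-22 ALLOC][23-45 FREE]
Op 3: free(a) -> (freed a); heap: [0-45 FREE]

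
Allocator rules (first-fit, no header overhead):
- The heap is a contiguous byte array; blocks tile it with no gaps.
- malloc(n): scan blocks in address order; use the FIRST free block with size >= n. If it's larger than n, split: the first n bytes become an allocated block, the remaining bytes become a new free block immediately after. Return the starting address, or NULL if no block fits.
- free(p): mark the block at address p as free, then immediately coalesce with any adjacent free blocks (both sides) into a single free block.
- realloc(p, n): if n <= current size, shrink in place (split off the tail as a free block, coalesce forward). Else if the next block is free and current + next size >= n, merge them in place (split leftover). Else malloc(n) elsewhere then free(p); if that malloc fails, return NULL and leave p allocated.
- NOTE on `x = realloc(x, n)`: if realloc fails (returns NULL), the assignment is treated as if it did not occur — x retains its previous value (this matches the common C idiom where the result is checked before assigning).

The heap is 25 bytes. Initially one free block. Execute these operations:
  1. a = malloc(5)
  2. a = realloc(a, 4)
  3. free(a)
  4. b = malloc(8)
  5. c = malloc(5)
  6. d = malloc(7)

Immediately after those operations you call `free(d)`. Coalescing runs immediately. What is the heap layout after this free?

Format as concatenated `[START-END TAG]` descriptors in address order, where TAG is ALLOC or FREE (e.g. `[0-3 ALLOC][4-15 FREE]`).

Answer: [0-7 ALLOC][8-12 ALLOC][13-24 FREE]

Derivation:
Op 1: a = malloc(5) -> a = 0; heap: [0-4 ALLOC][5-24 FREE]
Op 2: a = realloc(a, 4) -> a = 0; heap: [0-3 ALLOC][4-24 FREE]
Op 3: free(a) -> (freed a); heap: [0-24 FREE]
Op 4: b = malloc(8) -> b = 0; heap: [0-7 ALLOC][8-24 FREE]
Op 5: c = malloc(5) -> c = 8; heap: [0-7 ALLOC][8-12 ALLOC][13-24 FREE]
Op 6: d = malloc(7) -> d = 13; heap: [0-7 ALLOC][8-12 ALLOC][13-19 ALLOC][20-24 FREE]
free(d): d = 13 -> block [13-19 ALLOC]; mark free, coalesce with adjacent free neighbors -> [0-7 ALLOC][8-12 ALLOC][13-24 FREE]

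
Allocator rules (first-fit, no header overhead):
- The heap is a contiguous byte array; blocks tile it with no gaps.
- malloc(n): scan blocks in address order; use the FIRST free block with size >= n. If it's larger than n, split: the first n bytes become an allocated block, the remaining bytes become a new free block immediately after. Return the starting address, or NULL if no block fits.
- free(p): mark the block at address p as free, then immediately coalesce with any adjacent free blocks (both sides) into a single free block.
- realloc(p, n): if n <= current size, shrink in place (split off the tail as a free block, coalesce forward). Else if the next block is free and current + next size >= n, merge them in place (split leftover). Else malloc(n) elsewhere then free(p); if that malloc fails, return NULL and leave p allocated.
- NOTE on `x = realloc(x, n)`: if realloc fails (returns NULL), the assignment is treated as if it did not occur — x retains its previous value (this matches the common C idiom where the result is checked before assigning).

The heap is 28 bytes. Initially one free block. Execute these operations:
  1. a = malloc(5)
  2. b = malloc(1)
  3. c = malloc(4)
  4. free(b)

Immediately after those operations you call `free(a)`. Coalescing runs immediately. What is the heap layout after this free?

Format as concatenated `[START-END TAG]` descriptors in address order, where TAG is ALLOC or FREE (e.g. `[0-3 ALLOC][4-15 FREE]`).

Answer: [0-5 FREE][6-9 ALLOC][10-27 FREE]

Derivation:
Op 1: a = malloc(5) -> a = 0; heap: [0-4 ALLOC][5-27 FREE]
Op 2: b = malloc(1) -> b = 5; heap: [0-4 ALLOC][5-5 ALLOC][6-27 FREE]
Op 3: c = malloc(4) -> c = 6; heap: [0-4 ALLOC][5-5 ALLOC][6-9 ALLOC][10-27 FREE]
Op 4: free(b) -> (freed b); heap: [0-4 ALLOC][5-5 FREE][6-9 ALLOC][10-27 FREE]
free(a): a = 0 -> block [0-4 ALLOC]; mark free, coalesce with adjacent free neighbors -> [0-5 FREE][6-9 ALLOC][10-27 FREE]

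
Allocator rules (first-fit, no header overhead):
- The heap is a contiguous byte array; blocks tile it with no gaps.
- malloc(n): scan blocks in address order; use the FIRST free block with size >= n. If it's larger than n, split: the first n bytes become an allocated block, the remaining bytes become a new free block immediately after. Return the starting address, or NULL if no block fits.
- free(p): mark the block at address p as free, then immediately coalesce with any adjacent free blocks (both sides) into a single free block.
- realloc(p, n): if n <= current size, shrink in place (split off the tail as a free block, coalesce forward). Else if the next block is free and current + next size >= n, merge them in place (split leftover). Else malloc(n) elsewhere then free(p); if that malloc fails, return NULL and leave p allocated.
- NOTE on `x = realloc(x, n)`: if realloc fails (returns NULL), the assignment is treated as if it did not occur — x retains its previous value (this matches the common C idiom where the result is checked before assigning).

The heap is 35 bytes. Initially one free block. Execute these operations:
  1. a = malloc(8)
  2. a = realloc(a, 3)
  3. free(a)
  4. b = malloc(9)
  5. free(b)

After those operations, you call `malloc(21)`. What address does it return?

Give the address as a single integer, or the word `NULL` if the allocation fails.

Op 1: a = malloc(8) -> a = 0; heap: [0-7 ALLOC][8-34 FREE]
Op 2: a = realloc(a, 3) -> a = 0; heap: [0-2 ALLOC][3-34 FREE]
Op 3: free(a) -> (freed a); heap: [0-34 FREE]
Op 4: b = malloc(9) -> b = 0; heap: [0-8 ALLOC][9-34 FREE]
Op 5: free(b) -> (freed b); heap: [0-34 FREE]
malloc(21): first-fit scan over [0-34 FREE] -> 0

Answer: 0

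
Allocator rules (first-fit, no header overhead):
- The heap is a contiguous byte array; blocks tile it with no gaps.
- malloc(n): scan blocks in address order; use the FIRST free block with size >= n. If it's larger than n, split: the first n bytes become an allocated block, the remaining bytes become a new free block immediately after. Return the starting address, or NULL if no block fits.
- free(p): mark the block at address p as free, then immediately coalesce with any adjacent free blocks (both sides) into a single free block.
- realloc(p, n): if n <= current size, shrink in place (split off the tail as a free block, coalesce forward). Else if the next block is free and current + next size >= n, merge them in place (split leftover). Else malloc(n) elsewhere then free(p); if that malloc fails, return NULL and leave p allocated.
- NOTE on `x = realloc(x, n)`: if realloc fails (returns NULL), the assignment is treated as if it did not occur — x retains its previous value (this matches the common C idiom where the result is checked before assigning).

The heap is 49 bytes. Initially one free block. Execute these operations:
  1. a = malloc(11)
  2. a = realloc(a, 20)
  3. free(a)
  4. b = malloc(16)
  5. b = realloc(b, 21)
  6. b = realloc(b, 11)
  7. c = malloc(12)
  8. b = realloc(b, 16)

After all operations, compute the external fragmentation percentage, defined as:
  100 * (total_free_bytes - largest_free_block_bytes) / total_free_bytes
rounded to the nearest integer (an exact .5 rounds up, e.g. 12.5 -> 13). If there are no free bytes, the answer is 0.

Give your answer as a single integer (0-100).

Answer: 48

Derivation:
Op 1: a = malloc(11) -> a = 0; heap: [0-10 ALLOC][11-48 FREE]
Op 2: a = realloc(a, 20) -> a = 0; heap: [0-19 ALLOC][20-48 FREE]
Op 3: free(a) -> (freed a); heap: [0-48 FREE]
Op 4: b = malloc(16) -> b = 0; heap: [0-15 ALLOC][16-48 FREE]
Op 5: b = realloc(b, 21) -> b = 0; heap: [0-20 ALLOC][21-48 FREE]
Op 6: b = realloc(b, 11) -> b = 0; heap: [0-10 ALLOC][11-48 FREE]
Op 7: c = malloc(12) -> c = 11; heap: [0-10 ALLOC][11-22 ALLOC][23-48 FREE]
Op 8: b = realloc(b, 16) -> b = 23; heap: [0-10 FREE][11-22 ALLOC][23-38 ALLOC][39-48 FREE]
Free blocks: [11 10] total_free=21 largest=11 -> 100*(21-11)/21 = 1000/21 ≈ 47.619 -> rounds to 48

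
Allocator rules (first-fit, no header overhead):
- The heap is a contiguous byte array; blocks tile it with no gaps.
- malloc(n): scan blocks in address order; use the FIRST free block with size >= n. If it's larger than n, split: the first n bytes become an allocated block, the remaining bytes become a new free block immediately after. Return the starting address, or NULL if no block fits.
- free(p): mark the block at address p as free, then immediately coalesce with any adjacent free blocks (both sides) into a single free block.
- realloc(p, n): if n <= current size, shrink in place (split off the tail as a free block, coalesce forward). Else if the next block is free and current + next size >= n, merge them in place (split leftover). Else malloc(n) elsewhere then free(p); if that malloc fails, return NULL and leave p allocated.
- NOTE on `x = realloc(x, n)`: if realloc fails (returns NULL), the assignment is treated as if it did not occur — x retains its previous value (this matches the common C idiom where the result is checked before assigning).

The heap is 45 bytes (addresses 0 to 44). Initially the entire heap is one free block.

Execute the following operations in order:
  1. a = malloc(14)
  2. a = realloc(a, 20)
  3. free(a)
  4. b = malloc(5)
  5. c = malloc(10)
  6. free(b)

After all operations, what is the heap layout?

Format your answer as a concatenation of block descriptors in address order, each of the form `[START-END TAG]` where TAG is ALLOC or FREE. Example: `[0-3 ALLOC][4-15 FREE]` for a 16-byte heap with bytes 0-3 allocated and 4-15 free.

Answer: [0-4 FREE][5-14 ALLOC][15-44 FREE]

Derivation:
Op 1: a = malloc(14) -> a = 0; heap: [0-13 ALLOC][14-44 FREE]
Op 2: a = realloc(a, 20) -> a = 0; heap: [0-19 ALLOC][20-44 FREE]
Op 3: free(a) -> (freed a); heap: [0-44 FREE]
Op 4: b = malloc(5) -> b = 0; heap: [0-4 ALLOC][5-44 FREE]
Op 5: c = malloc(10) -> c = 5; heap: [0-4 ALLOC][5-14 ALLOC][15-44 FREE]
Op 6: free(b) -> (freed b); heap: [0-4 FREE][5-14 ALLOC][15-44 FREE]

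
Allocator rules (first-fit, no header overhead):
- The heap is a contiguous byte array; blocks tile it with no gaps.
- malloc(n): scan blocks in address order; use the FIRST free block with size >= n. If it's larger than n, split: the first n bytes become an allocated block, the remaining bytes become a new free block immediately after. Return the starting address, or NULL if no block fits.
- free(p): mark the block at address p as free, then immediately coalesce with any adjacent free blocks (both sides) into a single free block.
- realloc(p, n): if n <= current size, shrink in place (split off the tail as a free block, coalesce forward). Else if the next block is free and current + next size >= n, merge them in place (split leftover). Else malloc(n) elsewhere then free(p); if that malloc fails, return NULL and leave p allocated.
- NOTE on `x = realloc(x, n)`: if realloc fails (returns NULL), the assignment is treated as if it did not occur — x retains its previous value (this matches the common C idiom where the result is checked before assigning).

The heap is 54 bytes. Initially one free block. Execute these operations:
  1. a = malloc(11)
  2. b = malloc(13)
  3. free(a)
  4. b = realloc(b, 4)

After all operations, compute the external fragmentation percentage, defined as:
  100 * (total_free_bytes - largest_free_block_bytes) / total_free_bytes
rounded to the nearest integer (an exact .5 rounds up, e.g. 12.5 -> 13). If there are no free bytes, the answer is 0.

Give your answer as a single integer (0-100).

Op 1: a = malloc(11) -> a = 0; heap: [0-10 ALLOC][11-53 FREE]
Op 2: b = malloc(13) -> b = 11; heap: [0-10 ALLOC][11-23 ALLOC][24-53 FREE]
Op 3: free(a) -> (freed a); heap: [0-10 FREE][11-23 ALLOC][24-53 FREE]
Op 4: b = realloc(b, 4) -> b = 11; heap: [0-10 FREE][11-14 ALLOC][15-53 FREE]
Free blocks: [11 39] total_free=50 largest=39 -> 100*(50-39)/50 = 1100/50 = 22

Answer: 22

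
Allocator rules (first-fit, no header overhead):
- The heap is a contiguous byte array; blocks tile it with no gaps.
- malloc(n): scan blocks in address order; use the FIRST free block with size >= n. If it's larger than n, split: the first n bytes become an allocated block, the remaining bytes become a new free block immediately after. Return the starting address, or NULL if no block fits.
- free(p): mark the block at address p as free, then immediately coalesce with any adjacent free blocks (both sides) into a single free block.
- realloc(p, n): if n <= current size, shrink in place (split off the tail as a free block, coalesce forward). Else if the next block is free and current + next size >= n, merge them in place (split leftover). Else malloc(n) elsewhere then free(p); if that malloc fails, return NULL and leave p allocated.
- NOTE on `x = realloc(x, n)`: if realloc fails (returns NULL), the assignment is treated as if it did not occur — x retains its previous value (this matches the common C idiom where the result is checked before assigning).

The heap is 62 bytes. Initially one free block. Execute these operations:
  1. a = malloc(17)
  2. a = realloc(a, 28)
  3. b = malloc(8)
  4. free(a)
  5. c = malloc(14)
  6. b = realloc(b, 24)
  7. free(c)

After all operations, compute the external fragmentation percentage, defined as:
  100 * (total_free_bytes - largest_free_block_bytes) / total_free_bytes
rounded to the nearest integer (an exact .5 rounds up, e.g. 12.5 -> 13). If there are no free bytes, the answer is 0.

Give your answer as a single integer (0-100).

Op 1: a = malloc(17) -> a = 0; heap: [0-16 ALLOC][17-61 FREE]
Op 2: a = realloc(a, 28) -> a = 0; heap: [0-27 ALLOC][28-61 FREE]
Op 3: b = malloc(8) -> b = 28; heap: [0-27 ALLOC][28-35 ALLOC][36-61 FREE]
Op 4: free(a) -> (freed a); heap: [0-27 FREE][28-35 ALLOC][36-61 FREE]
Op 5: c = malloc(14) -> c = 0; heap: [0-13 ALLOC][14-27 FREE][28-35 ALLOC][36-61 FREE]
Op 6: b = realloc(b, 24) -> b = 28; heap: [0-13 ALLOC][14-27 FREE][28-51 ALLOC][52-61 FREE]
Op 7: free(c) -> (freed c); heap: [0-27 FREE][28-51 ALLOC][52-61 FREE]
Free blocks: [28 10] total_free=38 largest=28 -> 100*(38-28)/38 = 1000/38 ≈ 26.316 -> rounds to 26

Answer: 26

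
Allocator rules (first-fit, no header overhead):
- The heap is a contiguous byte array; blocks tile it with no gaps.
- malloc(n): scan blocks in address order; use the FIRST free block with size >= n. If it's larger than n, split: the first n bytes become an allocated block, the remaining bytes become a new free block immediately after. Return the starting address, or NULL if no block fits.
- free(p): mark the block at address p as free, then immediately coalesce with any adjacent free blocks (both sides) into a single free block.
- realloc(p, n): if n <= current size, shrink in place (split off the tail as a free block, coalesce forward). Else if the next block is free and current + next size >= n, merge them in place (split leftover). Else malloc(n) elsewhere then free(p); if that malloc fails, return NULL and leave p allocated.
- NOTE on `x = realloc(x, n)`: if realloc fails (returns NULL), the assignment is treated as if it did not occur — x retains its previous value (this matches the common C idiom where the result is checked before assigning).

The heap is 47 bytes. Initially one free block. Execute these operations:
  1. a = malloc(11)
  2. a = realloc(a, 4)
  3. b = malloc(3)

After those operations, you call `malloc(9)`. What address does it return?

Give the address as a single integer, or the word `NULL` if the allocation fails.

Answer: 7

Derivation:
Op 1: a = malloc(11) -> a = 0; heap: [0-10 ALLOC][11-46 FREE]
Op 2: a = realloc(a, 4) -> a = 0; heap: [0-3 ALLOC][4-46 FREE]
Op 3: b = malloc(3) -> b = 4; heap: [0-3 ALLOC][4-6 ALLOC][7-46 FREE]
malloc(9): first-fit scan over [0-3 ALLOC][4-6 ALLOC][7-46 FREE] -> 7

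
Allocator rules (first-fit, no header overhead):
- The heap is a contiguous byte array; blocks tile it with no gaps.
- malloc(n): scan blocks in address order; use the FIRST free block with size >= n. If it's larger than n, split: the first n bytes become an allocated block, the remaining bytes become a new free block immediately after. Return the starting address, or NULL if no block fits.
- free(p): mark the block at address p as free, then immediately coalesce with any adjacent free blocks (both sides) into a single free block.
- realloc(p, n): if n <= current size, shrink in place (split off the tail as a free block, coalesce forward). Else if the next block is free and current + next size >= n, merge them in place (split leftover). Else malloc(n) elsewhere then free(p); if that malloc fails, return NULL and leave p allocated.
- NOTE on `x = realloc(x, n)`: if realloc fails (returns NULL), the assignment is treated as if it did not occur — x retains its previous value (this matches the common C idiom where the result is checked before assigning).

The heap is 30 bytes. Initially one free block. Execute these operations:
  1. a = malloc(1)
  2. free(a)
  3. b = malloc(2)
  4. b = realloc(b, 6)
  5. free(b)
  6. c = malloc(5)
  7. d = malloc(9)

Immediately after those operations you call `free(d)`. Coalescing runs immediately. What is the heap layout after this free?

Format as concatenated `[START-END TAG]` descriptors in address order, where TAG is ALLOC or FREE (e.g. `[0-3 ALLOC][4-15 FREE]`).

Op 1: a = malloc(1) -> a = 0; heap: [0-0 ALLOC][1-29 FREE]
Op 2: free(a) -> (freed a); heap: [0-29 FREE]
Op 3: b = malloc(2) -> b = 0; heap: [0-1 ALLOC][2-29 FREE]
Op 4: b = realloc(b, 6) -> b = 0; heap: [0-5 ALLOC][6-29 FREE]
Op 5: free(b) -> (freed b); heap: [0-29 FREE]
Op 6: c = malloc(5) -> c = 0; heap: [0-4 ALLOC][5-29 FREE]
Op 7: d = malloc(9) -> d = 5; heap: [0-4 ALLOC][5-13 ALLOC][14-29 FREE]
free(d): d = 5 -> block [5-13 ALLOC]; mark free, coalesce with adjacent free neighbors -> [0-4 ALLOC][5-29 FREE]

Answer: [0-4 ALLOC][5-29 FREE]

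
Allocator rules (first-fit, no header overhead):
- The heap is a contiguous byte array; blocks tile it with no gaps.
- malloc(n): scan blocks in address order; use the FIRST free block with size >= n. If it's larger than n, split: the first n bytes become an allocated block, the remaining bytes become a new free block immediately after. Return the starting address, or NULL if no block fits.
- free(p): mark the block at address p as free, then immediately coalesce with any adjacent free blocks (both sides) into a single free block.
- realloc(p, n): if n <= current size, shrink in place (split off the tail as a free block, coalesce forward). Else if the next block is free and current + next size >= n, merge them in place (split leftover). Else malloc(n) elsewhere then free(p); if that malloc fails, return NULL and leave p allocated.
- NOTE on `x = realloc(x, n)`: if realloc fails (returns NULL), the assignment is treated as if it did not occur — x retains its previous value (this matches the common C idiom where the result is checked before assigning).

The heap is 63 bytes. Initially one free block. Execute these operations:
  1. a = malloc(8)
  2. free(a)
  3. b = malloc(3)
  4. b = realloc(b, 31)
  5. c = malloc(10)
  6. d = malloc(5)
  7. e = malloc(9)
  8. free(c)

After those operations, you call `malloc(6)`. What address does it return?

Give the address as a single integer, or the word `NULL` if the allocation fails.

Answer: 31

Derivation:
Op 1: a = malloc(8) -> a = 0; heap: [0-7 ALLOC][8-62 FREE]
Op 2: free(a) -> (freed a); heap: [0-62 FREE]
Op 3: b = malloc(3) -> b = 0; heap: [0-2 ALLOC][3-62 FREE]
Op 4: b = realloc(b, 31) -> b = 0; heap: [0-30 ALLOC][31-62 FREE]
Op 5: c = malloc(10) -> c = 31; heap: [0-30 ALLOC][31-40 ALLOC][41-62 FREE]
Op 6: d = malloc(5) -> d = 41; heap: [0-30 ALLOC][31-40 ALLOC][41-45 ALLOC][46-62 FREE]
Op 7: e = malloc(9) -> e = 46; heap: [0-30 ALLOC][31-40 ALLOC][41-45 ALLOC][46-54 ALLOC][55-62 FREE]
Op 8: free(c) -> (freed c); heap: [0-30 ALLOC][31-40 FREE][41-45 ALLOC][46-54 ALLOC][55-62 FREE]
malloc(6): first-fit scan over [0-30 ALLOC][31-40 FREE][41-45 ALLOC][46-54 ALLOC][55-62 FREE] -> 31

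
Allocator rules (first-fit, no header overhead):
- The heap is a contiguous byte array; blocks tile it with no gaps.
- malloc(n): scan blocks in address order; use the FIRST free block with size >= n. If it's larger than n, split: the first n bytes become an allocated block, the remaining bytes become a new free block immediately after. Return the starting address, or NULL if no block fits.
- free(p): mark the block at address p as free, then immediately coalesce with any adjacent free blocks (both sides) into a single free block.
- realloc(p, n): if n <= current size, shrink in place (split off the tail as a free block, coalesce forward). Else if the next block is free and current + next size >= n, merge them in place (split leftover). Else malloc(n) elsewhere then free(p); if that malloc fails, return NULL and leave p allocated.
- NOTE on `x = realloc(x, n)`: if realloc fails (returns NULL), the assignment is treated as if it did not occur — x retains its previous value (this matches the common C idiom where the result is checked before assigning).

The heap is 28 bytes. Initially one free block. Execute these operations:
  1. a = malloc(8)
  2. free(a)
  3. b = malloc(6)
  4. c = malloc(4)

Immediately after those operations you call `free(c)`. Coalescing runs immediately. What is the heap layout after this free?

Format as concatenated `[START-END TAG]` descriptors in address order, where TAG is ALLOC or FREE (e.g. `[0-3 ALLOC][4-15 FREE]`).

Answer: [0-5 ALLOC][6-27 FREE]

Derivation:
Op 1: a = malloc(8) -> a = 0; heap: [0-7 ALLOC][8-27 FREE]
Op 2: free(a) -> (freed a); heap: [0-27 FREE]
Op 3: b = malloc(6) -> b = 0; heap: [0-5 ALLOC][6-27 FREE]
Op 4: c = malloc(4) -> c = 6; heap: [0-5 ALLOC][6-9 ALLOC][10-27 FREE]
free(c): c = 6 -> block [6-9 ALLOC]; mark free, coalesce with adjacent free neighbors -> [0-5 ALLOC][6-27 FREE]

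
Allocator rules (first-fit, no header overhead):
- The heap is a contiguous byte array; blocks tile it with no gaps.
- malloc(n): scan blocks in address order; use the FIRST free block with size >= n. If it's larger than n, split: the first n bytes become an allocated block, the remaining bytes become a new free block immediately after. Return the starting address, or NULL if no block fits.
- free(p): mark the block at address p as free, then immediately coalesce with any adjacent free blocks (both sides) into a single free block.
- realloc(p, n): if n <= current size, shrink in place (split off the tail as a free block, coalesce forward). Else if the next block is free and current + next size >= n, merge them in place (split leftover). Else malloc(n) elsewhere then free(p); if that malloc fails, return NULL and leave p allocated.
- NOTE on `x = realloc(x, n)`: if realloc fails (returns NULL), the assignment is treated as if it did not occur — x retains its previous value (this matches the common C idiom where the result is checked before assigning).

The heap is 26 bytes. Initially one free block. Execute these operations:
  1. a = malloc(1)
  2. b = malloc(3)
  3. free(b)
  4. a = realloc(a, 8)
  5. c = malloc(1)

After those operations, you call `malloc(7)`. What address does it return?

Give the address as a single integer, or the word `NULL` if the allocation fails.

Answer: 9

Derivation:
Op 1: a = malloc(1) -> a = 0; heap: [0-0 ALLOC][1-25 FREE]
Op 2: b = malloc(3) -> b = 1; heap: [0-0 ALLOC][1-3 ALLOC][4-25 FREE]
Op 3: free(b) -> (freed b); heap: [0-0 ALLOC][1-25 FREE]
Op 4: a = realloc(a, 8) -> a = 0; heap: [0-7 ALLOC][8-25 FREE]
Op 5: c = malloc(1) -> c = 8; heap: [0-7 ALLOC][8-8 ALLOC][9-25 FREE]
malloc(7): first-fit scan over [0-7 ALLOC][8-8 ALLOC][9-25 FREE] -> 9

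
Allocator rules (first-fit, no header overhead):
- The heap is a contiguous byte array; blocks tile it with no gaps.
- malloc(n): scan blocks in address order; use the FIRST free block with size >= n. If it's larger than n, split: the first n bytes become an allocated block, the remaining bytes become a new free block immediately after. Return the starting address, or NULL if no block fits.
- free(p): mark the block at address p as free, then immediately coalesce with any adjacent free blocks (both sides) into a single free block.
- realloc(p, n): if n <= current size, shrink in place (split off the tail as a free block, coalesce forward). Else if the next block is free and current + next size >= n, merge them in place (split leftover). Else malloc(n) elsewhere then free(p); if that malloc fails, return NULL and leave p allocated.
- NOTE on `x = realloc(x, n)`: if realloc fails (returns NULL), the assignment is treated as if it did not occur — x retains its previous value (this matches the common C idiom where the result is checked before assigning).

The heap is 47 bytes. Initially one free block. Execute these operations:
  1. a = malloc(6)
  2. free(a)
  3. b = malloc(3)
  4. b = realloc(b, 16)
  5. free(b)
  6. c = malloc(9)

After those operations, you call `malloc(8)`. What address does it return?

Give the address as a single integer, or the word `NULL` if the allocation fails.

Op 1: a = malloc(6) -> a = 0; heap: [0-5 ALLOC][6-46 FREE]
Op 2: free(a) -> (freed a); heap: [0-46 FREE]
Op 3: b = malloc(3) -> b = 0; heap: [0-2 ALLOC][3-46 FREE]
Op 4: b = realloc(b, 16) -> b = 0; heap: [0-15 ALLOC][16-46 FREE]
Op 5: free(b) -> (freed b); heap: [0-46 FREE]
Op 6: c = malloc(9) -> c = 0; heap: [0-8 ALLOC][9-46 FREE]
malloc(8): first-fit scan over [0-8 ALLOC][9-46 FREE] -> 9

Answer: 9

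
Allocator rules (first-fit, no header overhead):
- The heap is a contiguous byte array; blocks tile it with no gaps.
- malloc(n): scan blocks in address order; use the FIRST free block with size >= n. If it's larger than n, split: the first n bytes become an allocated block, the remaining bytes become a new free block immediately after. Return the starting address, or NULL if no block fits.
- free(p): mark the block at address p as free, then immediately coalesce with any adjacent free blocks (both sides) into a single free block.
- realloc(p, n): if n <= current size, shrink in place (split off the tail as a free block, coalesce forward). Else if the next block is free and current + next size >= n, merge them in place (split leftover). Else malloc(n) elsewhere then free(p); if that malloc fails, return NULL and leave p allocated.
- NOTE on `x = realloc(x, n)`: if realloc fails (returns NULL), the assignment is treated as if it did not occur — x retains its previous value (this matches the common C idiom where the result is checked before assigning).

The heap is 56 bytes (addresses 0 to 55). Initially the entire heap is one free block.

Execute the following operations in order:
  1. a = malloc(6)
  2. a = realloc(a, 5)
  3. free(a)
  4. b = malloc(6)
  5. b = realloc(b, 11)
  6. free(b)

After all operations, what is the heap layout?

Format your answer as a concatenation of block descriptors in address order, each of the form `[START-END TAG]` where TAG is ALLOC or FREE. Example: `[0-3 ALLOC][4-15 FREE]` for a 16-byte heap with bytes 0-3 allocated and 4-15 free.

Answer: [0-55 FREE]

Derivation:
Op 1: a = malloc(6) -> a = 0; heap: [0-5 ALLOC][6-55 FREE]
Op 2: a = realloc(a, 5) -> a = 0; heap: [0-4 ALLOC][5-55 FREE]
Op 3: free(a) -> (freed a); heap: [0-55 FREE]
Op 4: b = malloc(6) -> b = 0; heap: [0-5 ALLOC][6-55 FREE]
Op 5: b = realloc(b, 11) -> b = 0; heap: [0-10 ALLOC][11-55 FREE]
Op 6: free(b) -> (freed b); heap: [0-55 FREE]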